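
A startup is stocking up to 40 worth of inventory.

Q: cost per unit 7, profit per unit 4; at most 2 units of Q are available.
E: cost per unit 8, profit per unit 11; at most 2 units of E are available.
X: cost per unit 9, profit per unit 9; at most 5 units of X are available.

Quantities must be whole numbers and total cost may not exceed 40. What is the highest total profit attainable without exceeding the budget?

40

E has the best ratio (11/8); taking only E gives at most 2×11 = 22 (stopped by the supply cap of 2).
Mixing does better — 2×E and 2×X: cost 34 ≤ 40, profit 2·11 + 2·9 = 40.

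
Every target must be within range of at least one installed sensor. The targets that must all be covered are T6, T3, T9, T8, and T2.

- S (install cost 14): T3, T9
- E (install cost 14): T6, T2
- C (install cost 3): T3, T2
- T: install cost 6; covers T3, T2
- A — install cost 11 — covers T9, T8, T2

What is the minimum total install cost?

This is a weighted set-cover instance.
Choose E, C, and A: together they cover T6, T3, T9, T8, T2 — every target.
Total install cost: 14 + 3 + 11 = 28.
No cover costs less than 28.

28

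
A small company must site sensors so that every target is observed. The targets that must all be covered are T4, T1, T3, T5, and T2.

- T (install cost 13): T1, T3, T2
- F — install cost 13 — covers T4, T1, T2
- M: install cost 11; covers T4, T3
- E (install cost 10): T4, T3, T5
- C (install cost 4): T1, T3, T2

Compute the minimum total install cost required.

14

This is a weighted set-cover instance.
Choose E and C: together they cover T4, T1, T3, T5, T2 — every target.
Total install cost: 10 + 4 = 14.
No cover costs less than 14.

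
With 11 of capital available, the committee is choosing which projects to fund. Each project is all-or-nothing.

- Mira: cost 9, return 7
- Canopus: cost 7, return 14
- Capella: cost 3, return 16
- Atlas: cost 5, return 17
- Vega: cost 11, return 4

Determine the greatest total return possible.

Canopus + Capella: cost 7 + 3 = 10 ≤ 11, return 14 + 16 = 30.
Atlas: cost 5 ≤ 11, return 17.
Capella + Atlas: cost 3 + 5 = 8 ≤ 11, return 16 + 17 = 33.
Best is Capella and Atlas with total return 33.

33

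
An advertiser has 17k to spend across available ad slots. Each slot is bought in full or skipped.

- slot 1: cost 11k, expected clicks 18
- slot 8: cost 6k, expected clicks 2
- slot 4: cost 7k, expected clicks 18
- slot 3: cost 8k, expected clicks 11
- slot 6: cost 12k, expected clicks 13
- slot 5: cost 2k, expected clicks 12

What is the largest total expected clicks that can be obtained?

Take slot 4, slot 3, and slot 5: cost 7 + 8 + 2 = 17 ≤ 17, expected clicks 18 + 11 + 12 = 41.
No other feasible combination does better.

41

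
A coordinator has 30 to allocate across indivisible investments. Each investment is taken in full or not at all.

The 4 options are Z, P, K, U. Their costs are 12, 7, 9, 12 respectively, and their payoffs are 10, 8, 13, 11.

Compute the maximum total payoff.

32

Z + P + K: cost 12 + 7 + 9 = 28 ≤ 30, payoff 10 + 8 + 13 = 31.
P + K + U: cost 7 + 9 + 12 = 28 ≤ 30, payoff 8 + 13 + 11 = 32.
K + U: cost 9 + 12 = 21 ≤ 30, payoff 13 + 11 = 24.
Best is P, K, and U with total payoff 32.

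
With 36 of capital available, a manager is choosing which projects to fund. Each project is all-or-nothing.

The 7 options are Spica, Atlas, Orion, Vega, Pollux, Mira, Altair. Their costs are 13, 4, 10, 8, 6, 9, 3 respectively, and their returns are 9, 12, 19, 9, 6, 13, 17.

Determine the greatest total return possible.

70

This is an integer program with binary decision variables.
Take Atlas, Orion, Vega, Mira, and Altair: cost 4 + 10 + 8 + 9 + 3 = 34 ≤ 36, return 12 + 19 + 9 + 13 + 17 = 70.
No other feasible combination does better.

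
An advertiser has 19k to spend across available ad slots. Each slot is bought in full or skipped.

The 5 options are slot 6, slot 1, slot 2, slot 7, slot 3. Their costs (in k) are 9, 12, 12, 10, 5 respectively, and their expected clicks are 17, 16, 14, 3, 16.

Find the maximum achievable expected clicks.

33

Treat it as a binary knapsack problem.
slot 6 + slot 3: cost 9 + 5 = 14 ≤ 19, expected clicks 17 + 16 = 33.
slot 1 + slot 3: cost 12 + 5 = 17 ≤ 19, expected clicks 16 + 16 = 32.
slot 2 + slot 3: cost 12 + 5 = 17 ≤ 19, expected clicks 14 + 16 = 30.
Best is slot 6 and slot 3 with total expected clicks 33.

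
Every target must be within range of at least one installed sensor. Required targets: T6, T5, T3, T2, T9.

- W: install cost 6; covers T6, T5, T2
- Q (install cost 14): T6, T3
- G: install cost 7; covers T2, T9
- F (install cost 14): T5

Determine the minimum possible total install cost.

Choose W, Q, and G: together they cover T6, T5, T3, T2, T9 — every target.
Total install cost: 6 + 14 + 7 = 27.
No cover costs less than 27.

27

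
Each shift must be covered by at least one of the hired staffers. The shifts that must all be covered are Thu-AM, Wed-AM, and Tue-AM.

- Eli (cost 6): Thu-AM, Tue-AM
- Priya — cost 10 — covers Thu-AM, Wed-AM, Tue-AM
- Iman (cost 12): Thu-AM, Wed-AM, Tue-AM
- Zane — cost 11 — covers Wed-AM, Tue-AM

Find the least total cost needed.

10

This is an integer covering problem.
The greedy cost-per-new-shift heuristic would pick Eli and Priya for 16, but a cheaper cover exists.
Priya alone covers Thu-AM, Wed-AM, Tue-AM — every shift.
Total cost: 10.
No cover costs less than 10.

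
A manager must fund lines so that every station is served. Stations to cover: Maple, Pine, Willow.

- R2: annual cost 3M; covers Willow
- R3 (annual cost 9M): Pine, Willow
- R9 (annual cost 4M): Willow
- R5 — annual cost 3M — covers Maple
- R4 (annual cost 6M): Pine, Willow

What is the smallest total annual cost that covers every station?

9

The greedy cost-per-new-station heuristic would pick R2, R5, and R4 for 12, but a cheaper cover exists.
Choose R5 and R4: together they cover Maple, Pine, Willow — every station.
Total annual cost: 3 + 6 = 9.
No cover costs less than 9.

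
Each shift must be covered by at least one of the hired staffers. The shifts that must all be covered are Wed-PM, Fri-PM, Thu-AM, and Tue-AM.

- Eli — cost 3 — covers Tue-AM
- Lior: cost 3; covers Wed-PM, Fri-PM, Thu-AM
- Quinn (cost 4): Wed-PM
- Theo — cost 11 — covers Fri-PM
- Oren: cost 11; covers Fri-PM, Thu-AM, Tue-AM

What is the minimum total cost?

6

Choose Eli and Lior: together they cover Wed-PM, Fri-PM, Thu-AM, Tue-AM — every shift.
Total cost: 3 + 3 = 6.
No cover costs less than 6.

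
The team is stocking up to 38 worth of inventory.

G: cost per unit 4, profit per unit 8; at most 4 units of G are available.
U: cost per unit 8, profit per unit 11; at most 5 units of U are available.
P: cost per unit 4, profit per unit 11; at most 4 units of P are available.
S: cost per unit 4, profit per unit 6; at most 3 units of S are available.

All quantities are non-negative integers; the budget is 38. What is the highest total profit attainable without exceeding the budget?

This is a bounded integer knapsack.
P has the best ratio (11/4); taking only P gives at most 4×11 = 44 (stopped by the supply cap of 4).
Mixing does better — 4×G, 4×P, and 1×S: cost 36 ≤ 38, profit 4·8 + 4·11 + 1·6 = 82.

82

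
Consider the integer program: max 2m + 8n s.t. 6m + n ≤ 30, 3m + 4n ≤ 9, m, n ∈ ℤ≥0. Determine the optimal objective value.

16

Relaxing integrality, the LP optimum is 18.00 at (m,n) = (0, 2.25), which is not an integer point.
(m,n)=(0,2): 6·0+1·2=2≤30, 3·0+4·2=8≤9, objective 16.
(m,n)=(1,1): 6·1+1·1=7≤30, 3·1+4·1=7≤9, objective 10.
(m,n)=(0,1): 6·0+1·1=1≤30, 3·0+4·1=4≤9, objective 8.
No feasible integer point exceeds 16.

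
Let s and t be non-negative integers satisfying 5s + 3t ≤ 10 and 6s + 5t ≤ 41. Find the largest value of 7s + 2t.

(s,t)=(2,0): 5·2+3·0=10≤10, 6·2+5·0=12≤41, objective 14.
(s,t)=(1,1): 5·1+3·1=8≤10, 6·1+5·1=11≤41, objective 9.
(s,t)=(1,0): 5·1+3·0=5≤10, 6·1+5·0=6≤41, objective 7.
No feasible integer point exceeds 14.

14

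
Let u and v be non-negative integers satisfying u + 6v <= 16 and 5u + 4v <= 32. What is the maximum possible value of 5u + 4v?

30

The continuous relaxation peaks at (6.4, 0) with value 32.00; rounding to a feasible lattice point costs some objective.
(u,v)=(6,0): 1·6+6·0=6≤16, 5·6+4·0=30≤32, objective 30.
(u,v)=(5,1): 1·5+6·1=11≤16, 5·5+4·1=29≤32, objective 29.
Maximum is 30 at (u,v)=(6,0).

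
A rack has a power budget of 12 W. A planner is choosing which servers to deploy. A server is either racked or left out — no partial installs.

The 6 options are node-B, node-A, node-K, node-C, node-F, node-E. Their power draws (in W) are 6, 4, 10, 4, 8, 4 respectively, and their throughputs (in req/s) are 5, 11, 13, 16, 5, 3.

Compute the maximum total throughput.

30

Allowing fractional choices, the relaxed optimum would be about 32.2, but servers are indivisible.
node-B + node-C: power draw 6 + 4 = 10 ≤ 12, throughput 5 + 16 = 21.
node-A + node-C: power draw 4 + 4 = 8 ≤ 12, throughput 11 + 16 = 27.
node-A + node-C + node-E: power draw 4 + 4 + 4 = 12 ≤ 12, throughput 11 + 16 + 3 = 30.
Best is node-A, node-C, and node-E with total throughput 30.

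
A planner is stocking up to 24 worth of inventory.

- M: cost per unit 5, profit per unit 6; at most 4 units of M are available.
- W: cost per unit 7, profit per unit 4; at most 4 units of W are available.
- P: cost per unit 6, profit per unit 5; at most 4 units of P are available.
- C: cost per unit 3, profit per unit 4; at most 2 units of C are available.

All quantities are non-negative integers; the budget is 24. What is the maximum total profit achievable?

Take 4×M and 1×C: cost 23 ≤ 24, profit 4·6 + 1·4 = 28.
No other integer combination yields more.

28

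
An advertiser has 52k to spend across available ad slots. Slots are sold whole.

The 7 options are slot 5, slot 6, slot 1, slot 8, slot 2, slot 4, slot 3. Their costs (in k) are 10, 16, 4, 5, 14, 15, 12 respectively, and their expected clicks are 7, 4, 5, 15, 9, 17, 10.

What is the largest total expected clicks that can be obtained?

56

slot 1 + slot 8 + slot 2 + slot 4 + slot 3: cost 4 + 5 + 14 + 15 + 12 = 50 ≤ 52, expected clicks 5 + 15 + 9 + 17 + 10 = 56.
slot 5 + slot 1 + slot 8 + slot 4 + slot 3: cost 10 + 4 + 5 + 15 + 12 = 46 ≤ 52, expected clicks 7 + 5 + 15 + 17 + 10 = 54.
slot 5 + slot 1 + slot 8 + slot 2 + slot 4: cost 10 + 4 + 5 + 14 + 15 = 48 ≤ 52, expected clicks 7 + 5 + 15 + 9 + 17 = 53.
Best is slot 1, slot 8, slot 2, slot 4, and slot 3 with total expected clicks 56.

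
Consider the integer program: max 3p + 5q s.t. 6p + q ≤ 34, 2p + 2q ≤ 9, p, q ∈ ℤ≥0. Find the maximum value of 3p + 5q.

20

The continuous relaxation peaks at (0, 4.5) with value 22.50; rounding to a feasible lattice point costs some objective.
(p,q)=(0,4): 6·0+1·4=4≤34, 2·0+2·4=8≤9, objective 20.
(p,q)=(1,3): 6·1+1·3=9≤34, 2·1+2·3=8≤9, objective 18.
(p,q)=(0,3): 6·0+1·3=3≤34, 2·0+2·3=6≤9, objective 15.
The best lattice point is (0,4), giving 20.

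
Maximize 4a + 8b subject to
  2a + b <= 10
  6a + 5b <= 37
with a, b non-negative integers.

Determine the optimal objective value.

56

(a,b)=(0,7) is feasible, giving 56.
(a,b)=(1,6) is feasible, giving 52.
(a,b)=(0,6) is feasible, giving 48.
The best lattice point is (0,7), giving 56.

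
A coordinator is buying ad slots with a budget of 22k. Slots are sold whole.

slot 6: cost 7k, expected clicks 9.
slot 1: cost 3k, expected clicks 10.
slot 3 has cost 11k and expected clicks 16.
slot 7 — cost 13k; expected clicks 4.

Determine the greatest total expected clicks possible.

35

This is an integer program with binary decision variables.
slot 6 + slot 3: cost 7 + 11 = 18 ≤ 22, expected clicks 9 + 16 = 25.
slot 1 + slot 3: cost 3 + 11 = 14 ≤ 22, expected clicks 10 + 16 = 26.
slot 6 + slot 1 + slot 3: cost 7 + 3 + 11 = 21 ≤ 22, expected clicks 9 + 10 + 16 = 35.
Best is slot 6, slot 1, and slot 3 with total expected clicks 35.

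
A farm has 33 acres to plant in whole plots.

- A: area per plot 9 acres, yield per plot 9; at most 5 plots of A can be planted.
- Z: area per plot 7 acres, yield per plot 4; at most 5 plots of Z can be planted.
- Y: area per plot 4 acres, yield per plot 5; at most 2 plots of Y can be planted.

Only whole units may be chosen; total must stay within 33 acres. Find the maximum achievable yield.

32

This is a bounded integer knapsack.
Y has the best ratio (5/4); taking only Y gives at most 2×5 = 10 (stopped by the supply cap of 2).
Mixing does better — 2×A, 1×Z, and 2×Y: area 33 ≤ 33, yield 2·9 + 1·4 + 2·5 = 32.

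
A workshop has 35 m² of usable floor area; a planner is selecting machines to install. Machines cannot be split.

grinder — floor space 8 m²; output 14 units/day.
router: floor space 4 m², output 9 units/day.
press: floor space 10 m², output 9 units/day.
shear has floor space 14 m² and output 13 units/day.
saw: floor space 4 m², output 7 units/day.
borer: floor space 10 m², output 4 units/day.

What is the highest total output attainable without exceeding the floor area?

43

Take grinder, router, shear, and saw: floor space 8 + 4 + 14 + 4 = 30 ≤ 35, output 14 + 9 + 13 + 7 = 43.
No other feasible combination does better.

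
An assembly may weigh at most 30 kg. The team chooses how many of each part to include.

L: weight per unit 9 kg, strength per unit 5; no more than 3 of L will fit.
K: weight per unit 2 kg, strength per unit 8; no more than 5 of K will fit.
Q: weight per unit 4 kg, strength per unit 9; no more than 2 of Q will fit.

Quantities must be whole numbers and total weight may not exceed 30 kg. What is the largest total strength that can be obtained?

K has the best ratio (8/2); taking only K gives at most 5×8 = 40 (stopped by the supply cap of 5).
Mixing does better — 1×L, 5×K, and 2×Q: weight 27 ≤ 30, strength 1·5 + 5·8 + 2·9 = 63.

63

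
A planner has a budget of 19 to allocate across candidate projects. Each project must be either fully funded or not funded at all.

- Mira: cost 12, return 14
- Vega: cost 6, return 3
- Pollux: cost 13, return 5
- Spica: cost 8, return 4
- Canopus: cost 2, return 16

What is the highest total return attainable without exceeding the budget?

30

Vega + Spica + Canopus: cost 6 + 8 + 2 = 16 ≤ 19, return 3 + 4 + 16 = 23.
Pollux + Canopus: cost 13 + 2 = 15 ≤ 19, return 5 + 16 = 21.
Mira + Canopus: cost 12 + 2 = 14 ≤ 19, return 14 + 16 = 30.
Best is Mira and Canopus with total return 30.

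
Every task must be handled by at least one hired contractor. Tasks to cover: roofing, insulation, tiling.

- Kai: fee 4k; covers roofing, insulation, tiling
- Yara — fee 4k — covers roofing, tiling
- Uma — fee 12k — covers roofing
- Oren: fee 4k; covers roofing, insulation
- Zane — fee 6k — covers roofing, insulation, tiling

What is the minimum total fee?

4

Kai alone covers roofing, insulation, tiling — every task.
Total fee: 4.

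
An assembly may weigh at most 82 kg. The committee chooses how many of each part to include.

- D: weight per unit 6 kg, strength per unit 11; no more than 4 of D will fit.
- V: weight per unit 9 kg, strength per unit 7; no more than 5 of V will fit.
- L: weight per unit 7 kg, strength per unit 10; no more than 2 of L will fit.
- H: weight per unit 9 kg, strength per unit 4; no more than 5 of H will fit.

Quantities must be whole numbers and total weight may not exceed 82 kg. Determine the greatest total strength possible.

92

This is a bounded integer knapsack.
D has the best ratio (11/6); taking only D gives at most 4×11 = 44 (stopped by the supply cap of 4).
Mixing does better — 4×D, 4×V, and 2×L: weight 74 ≤ 82, strength 4·11 + 4·7 + 2·10 = 92.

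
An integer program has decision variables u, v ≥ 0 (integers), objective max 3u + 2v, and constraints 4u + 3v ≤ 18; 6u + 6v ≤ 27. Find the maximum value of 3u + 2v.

12

(u,v)=(4,0): 4·4+3·0=16≤18, 6·4+6·0=24≤27, objective 12.
(u,v)=(3,1): 4·3+3·1=15≤18, 6·3+6·1=24≤27, objective 11.
(u,v)=(3,0): 4·3+3·0=12≤18, 6·3+6·0=18≤27, objective 9.
The best lattice point is (4,0), giving 12.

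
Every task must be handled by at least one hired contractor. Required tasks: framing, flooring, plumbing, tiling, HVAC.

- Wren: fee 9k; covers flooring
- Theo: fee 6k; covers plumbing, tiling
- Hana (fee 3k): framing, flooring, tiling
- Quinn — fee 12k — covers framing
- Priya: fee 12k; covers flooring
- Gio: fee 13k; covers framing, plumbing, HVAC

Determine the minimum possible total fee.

This is a weighted set-cover instance.
The greedy cost-per-new-task heuristic would pick Hana, Theo, and Gio for 22, but a cheaper cover exists.
Choose Hana and Gio: together they cover framing, flooring, plumbing, tiling, HVAC — every task.
Total fee: 3 + 13 = 16.
No cover costs less than 16.

16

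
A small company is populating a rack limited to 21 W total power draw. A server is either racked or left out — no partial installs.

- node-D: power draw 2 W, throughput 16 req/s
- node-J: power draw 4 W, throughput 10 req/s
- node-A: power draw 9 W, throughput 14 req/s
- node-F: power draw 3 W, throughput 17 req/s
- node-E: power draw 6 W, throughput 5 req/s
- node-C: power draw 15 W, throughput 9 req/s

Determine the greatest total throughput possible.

57

Treat it as a binary knapsack problem.
Take node-D, node-J, node-A, and node-F: power draw 2 + 4 + 9 + 3 = 18 ≤ 21, throughput 16 + 10 + 14 + 17 = 57.
No other feasible combination does better.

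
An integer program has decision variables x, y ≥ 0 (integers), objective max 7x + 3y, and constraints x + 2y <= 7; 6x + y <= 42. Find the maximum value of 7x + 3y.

(x,y)=(7,0): 1·7+2·0=7≤7, 6·7+1·0=42≤42, objective 49.
(x,y)=(6,0): 1·6+2·0=6≤7, 6·6+1·0=36≤42, objective 42.
No feasible integer point exceeds 49.

49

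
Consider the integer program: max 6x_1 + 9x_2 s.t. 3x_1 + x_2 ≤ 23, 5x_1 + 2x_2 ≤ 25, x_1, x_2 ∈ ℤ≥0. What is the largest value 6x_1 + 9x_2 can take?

The continuous relaxation peaks at (0, 12.5) with value 112.50; rounding to a feasible lattice point costs some objective.
(x_1,x_2)=(0,12): 3·0+1·12=12≤23, 5·0+2·12=24≤25, objective 108.
(x_1,x_2)=(0,11): 3·0+1·11=11≤23, 5·0+2·11=22≤25, objective 99.
The best lattice point is (0,12), giving 108.

108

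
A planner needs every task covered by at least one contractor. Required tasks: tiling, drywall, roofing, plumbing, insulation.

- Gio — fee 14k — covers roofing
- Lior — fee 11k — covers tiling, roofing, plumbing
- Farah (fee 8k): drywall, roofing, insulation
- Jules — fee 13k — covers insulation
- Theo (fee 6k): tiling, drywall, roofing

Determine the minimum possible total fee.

19

Choose Lior and Farah: together they cover tiling, drywall, roofing, plumbing, insulation — every task.
Total fee: 11 + 8 = 19.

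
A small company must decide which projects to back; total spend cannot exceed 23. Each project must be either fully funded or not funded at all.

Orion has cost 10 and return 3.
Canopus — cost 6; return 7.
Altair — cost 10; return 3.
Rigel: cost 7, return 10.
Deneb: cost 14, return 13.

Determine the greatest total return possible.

23

Canopus + Deneb: cost 6 + 14 = 20 ≤ 23, return 7 + 13 = 20.
Rigel + Deneb: cost 7 + 14 = 21 ≤ 23, return 10 + 13 = 23.
Best is Rigel and Deneb with total return 23.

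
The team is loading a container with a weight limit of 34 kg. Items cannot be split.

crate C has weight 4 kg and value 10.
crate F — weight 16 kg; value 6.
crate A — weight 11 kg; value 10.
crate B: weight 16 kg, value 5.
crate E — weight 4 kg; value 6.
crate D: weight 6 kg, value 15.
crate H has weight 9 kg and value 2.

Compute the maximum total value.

This is a 0-1 knapsack instance.
Allowing fractional choices, the relaxed optimum would be about 44.4, but items are indivisible.
crate C + crate A + crate E + crate D: weight 4 + 11 + 4 + 6 = 25 ≤ 34, value 10 + 10 + 6 + 15 = 41.
crate C + crate F + crate E + crate D: weight 4 + 16 + 4 + 6 = 30 ≤ 34, value 10 + 6 + 6 + 15 = 37.
crate C + crate A + crate E + crate D + crate H: weight 4 + 11 + 4 + 6 + 9 = 34 ≤ 34, value 10 + 10 + 6 + 15 + 2 = 43.
Best is crate C, crate A, crate E, crate D, and crate H with total value 43.

43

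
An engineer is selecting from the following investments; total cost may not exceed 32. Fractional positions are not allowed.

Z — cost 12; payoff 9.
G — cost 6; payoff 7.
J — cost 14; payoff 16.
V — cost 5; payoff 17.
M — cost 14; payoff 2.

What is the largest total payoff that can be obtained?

Take Z, J, and V: cost 12 + 14 + 5 = 31 ≤ 32, payoff 9 + 16 + 17 = 42.
No other feasible combination does better.

42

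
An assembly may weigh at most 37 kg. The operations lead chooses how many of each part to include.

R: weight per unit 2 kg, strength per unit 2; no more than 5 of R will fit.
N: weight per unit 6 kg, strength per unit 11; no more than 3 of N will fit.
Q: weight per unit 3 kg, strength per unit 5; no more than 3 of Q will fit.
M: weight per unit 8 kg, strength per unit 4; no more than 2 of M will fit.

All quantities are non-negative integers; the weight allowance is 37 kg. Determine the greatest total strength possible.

58

5×R, 3×N, and 3×Q: weight 37 ≤ 37, strength 5·2 + 3·11 + 3·5 = 58.
4×R, 3×N, and 3×Q: weight 35 ≤ 37, strength 4·2 + 3·11 + 3·5 = 56.
Best is 58.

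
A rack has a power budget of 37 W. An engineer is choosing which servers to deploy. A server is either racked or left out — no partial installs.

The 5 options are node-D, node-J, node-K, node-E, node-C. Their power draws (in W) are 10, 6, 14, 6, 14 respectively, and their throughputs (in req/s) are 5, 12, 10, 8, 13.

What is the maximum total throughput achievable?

Allowing fractional choices, the relaxed optimum would be about 40.9, but servers are indivisible.
node-D + node-J + node-E + node-C: power draw 10 + 6 + 6 + 14 = 36 ≤ 37, throughput 5 + 12 + 8 + 13 = 38.
node-J + node-K + node-C: power draw 6 + 14 + 14 = 34 ≤ 37, throughput 12 + 10 + 13 = 35.
node-D + node-J + node-K + node-E: power draw 10 + 6 + 14 + 6 = 36 ≤ 37, throughput 5 + 12 + 10 + 8 = 35.
Best is node-D, node-J, node-E, and node-C with total throughput 38.

38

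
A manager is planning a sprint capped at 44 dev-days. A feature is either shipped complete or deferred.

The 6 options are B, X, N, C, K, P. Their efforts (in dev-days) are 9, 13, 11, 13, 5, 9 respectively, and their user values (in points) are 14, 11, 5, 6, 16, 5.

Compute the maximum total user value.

47

Allowing fractional choices, the relaxed optimum would be about 49.7, but features are indivisible.
B + X + K + P: effort 9 + 13 + 5 + 9 = 36 ≤ 44, user value 14 + 11 + 16 + 5 = 46.
B + X + C + K: effort 9 + 13 + 13 + 5 = 40 ≤ 44, user value 14 + 11 + 6 + 16 = 47.
Best is B, X, C, and K with total user value 47.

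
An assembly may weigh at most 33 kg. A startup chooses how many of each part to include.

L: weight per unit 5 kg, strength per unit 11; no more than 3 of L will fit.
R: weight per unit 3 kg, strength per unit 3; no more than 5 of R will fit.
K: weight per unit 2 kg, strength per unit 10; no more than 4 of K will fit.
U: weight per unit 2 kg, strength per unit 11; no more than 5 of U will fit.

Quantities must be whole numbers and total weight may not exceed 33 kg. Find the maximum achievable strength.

128

U has the best ratio (11/2); taking only U gives at most 5×11 = 55 (stopped by the supply cap of 5).
Mixing does better — 3×L, 4×K, and 5×U: weight 33 ≤ 33, strength 3·11 + 4·10 + 5·11 = 128.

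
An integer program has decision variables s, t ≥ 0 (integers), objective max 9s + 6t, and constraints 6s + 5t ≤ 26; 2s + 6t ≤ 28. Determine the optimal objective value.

The continuous relaxation peaks at (4.33, 0) with value 39.00; rounding to a feasible lattice point costs some objective.
(s,t)=(4,0) is feasible, giving 36.
(s,t)=(3,1) is feasible, giving 33.
Maximum is 36 at (s,t)=(4,0).

36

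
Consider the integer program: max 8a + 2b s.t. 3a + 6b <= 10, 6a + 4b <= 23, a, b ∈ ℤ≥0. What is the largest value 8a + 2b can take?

(a,b)=(3,0): 3·3+6·0=9≤10, 6·3+4·0=18≤23, objective 24.
(a,b)=(2,0): 3·2+6·0=6≤10, 6·2+4·0=12≤23, objective 16.
Maximum is 24 at (a,b)=(3,0).

24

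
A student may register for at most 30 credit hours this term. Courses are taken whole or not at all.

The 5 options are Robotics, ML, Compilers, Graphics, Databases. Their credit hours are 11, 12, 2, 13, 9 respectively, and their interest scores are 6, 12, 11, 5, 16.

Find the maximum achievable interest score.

Allowing fractional choices, the relaxed optimum would be about 42.8, but courses are indivisible.
Robotics + Compilers + Databases: credit hours 11 + 2 + 9 = 22 ≤ 30, interest score 6 + 11 + 16 = 33.
ML + Compilers + Databases: credit hours 12 + 2 + 9 = 23 ≤ 30, interest score 12 + 11 + 16 = 39.
Compilers + Graphics + Databases: credit hours 2 + 13 + 9 = 24 ≤ 30, interest score 11 + 5 + 16 = 32.
Best is ML, Compilers, and Databases with total interest score 39.

39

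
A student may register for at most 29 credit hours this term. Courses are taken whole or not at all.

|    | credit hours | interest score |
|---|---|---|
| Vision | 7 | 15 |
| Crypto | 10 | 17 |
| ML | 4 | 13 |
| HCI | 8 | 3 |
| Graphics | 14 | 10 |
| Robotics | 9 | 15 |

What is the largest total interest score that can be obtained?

48

Take Vision, Crypto, ML, and HCI: credit hours 7 + 10 + 4 + 8 = 29 ≤ 29, interest score 15 + 17 + 13 + 3 = 48.
No other feasible combination does better.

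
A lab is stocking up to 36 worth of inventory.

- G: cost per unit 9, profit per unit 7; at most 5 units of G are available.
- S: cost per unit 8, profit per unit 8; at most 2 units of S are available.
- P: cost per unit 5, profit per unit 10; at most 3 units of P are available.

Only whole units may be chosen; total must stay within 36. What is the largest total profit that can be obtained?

1×G, 1×S, and 3×P: cost 32 ≤ 36, profit 1·7 + 1·8 + 3·10 = 45.
2×S and 3×P: cost 31 ≤ 36, profit 2·8 + 3·10 = 46.
Best is 46.

46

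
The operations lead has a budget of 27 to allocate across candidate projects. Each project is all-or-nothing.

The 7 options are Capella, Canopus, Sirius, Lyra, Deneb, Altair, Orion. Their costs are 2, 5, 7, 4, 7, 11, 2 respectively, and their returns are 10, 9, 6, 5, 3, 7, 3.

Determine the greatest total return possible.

This is a 0-1 knapsack instance.
Capella + Canopus + Sirius + Lyra + Deneb + Orion: cost 2 + 5 + 7 + 4 + 7 + 2 = 27 ≤ 27, return 10 + 9 + 6 + 5 + 3 + 3 = 36.
Capella + Canopus + Sirius + Altair + Orion: cost 2 + 5 + 7 + 11 + 2 = 27 ≤ 27, return 10 + 9 + 6 + 7 + 3 = 35.
Best is Capella, Canopus, Sirius, Lyra, Deneb, and Orion with total return 36.

36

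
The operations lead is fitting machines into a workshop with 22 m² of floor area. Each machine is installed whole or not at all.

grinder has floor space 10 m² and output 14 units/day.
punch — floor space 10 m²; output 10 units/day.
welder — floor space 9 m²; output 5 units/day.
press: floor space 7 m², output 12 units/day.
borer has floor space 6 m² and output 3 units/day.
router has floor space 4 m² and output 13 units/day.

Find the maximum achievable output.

39

Allowing fractional choices, the relaxed optimum would be about 40.0, but machines are indivisible.
grinder + press + router: floor space 10 + 7 + 4 = 21 ≤ 22, output 14 + 12 + 13 = 39.
punch + press + router: floor space 10 + 7 + 4 = 21 ≤ 22, output 10 + 12 + 13 = 35.
Best is grinder, press, and router with total output 39.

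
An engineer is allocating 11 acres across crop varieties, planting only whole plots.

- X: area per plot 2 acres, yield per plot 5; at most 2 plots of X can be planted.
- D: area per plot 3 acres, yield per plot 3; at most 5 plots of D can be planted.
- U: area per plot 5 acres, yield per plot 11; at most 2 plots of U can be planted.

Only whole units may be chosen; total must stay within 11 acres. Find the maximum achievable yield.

This is a bounded integer knapsack.
2×U: area 10 ≤ 11, yield 2·11 = 22.
2×X and 1×U: area 9 ≤ 11, yield 2·5 + 1·11 = 21.
Best is 22.

22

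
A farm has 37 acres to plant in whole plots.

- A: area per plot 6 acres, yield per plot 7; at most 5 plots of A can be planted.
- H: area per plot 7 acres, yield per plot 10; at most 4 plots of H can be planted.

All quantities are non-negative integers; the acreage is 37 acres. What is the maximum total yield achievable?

47

1×A and 4×H: area 34 ≤ 37, yield 1·7 + 4·10 = 47.
5×A and 1×H: area 37 ≤ 37, yield 5·7 + 1·10 = 45.
Best is 47.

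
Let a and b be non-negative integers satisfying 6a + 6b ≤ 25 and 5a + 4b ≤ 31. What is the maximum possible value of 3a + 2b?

The continuous relaxation peaks at (4.17, 0) with value 12.50; rounding to a feasible lattice point costs some objective.
(a,b)=(4,0) is feasible, giving 12.
(a,b)=(3,1) is feasible, giving 11.
Maximum is 12 at (a,b)=(4,0).

12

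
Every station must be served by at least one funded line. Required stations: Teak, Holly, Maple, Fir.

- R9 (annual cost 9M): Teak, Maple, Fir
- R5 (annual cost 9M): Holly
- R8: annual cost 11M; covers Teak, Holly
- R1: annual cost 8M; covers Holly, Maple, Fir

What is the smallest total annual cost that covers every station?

17

Choose R9 and R1: together they cover Teak, Holly, Maple, Fir — every station.
Total annual cost: 9 + 8 = 17.
No cover costs less than 17.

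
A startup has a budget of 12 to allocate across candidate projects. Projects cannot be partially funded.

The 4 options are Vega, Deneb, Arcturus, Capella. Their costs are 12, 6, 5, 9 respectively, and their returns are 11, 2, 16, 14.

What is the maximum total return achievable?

18

Treat it as a binary knapsack problem.
Allowing fractional choices, the relaxed optimum would be about 26.9, but projects are indivisible.
Deneb + Arcturus: cost 6 + 5 = 11 ≤ 12, return 2 + 16 = 18.
Arcturus: cost 5 ≤ 12, return 16.
Best is Deneb and Arcturus with total return 18.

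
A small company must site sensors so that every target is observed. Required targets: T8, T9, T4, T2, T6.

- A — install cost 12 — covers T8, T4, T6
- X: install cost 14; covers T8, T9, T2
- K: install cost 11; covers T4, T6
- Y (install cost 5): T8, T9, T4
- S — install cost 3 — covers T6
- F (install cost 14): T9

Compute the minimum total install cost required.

Choose X, Y, and S: together they cover T8, T9, T4, T2, T6 — every target.
Total install cost: 14 + 5 + 3 = 22.
No cover costs less than 22.

22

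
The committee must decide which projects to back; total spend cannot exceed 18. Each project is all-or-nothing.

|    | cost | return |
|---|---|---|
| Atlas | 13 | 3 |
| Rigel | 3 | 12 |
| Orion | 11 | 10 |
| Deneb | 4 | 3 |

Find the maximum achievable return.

Rigel + Deneb: cost 3 + 4 = 7 ≤ 18, return 12 + 3 = 15.
Rigel + Orion: cost 3 + 11 = 14 ≤ 18, return 12 + 10 = 22.
Rigel + Orion + Deneb: cost 3 + 11 + 4 = 18 ≤ 18, return 12 + 10 + 3 = 25.
Best is Rigel, Orion, and Deneb with total return 25.

25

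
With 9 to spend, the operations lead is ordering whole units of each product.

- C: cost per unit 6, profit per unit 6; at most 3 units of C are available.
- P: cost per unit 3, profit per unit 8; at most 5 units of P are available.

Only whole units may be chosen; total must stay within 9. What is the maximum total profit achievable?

Take 3×P: cost 9 ≤ 9, profit 3·8 = 24.
No other integer combination yields more.

24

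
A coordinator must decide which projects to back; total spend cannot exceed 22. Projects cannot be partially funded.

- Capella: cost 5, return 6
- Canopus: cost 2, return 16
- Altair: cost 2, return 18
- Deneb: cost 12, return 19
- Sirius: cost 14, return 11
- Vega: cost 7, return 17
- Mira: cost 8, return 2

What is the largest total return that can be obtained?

59

Capella + Canopus + Altair + Deneb: cost 5 + 2 + 2 + 12 = 21 ≤ 22, return 6 + 16 + 18 + 19 = 59.
Capella + Canopus + Altair + Vega: cost 5 + 2 + 2 + 7 = 16 ≤ 22, return 6 + 16 + 18 + 17 = 57.
Best is Capella, Canopus, Altair, and Deneb with total return 59.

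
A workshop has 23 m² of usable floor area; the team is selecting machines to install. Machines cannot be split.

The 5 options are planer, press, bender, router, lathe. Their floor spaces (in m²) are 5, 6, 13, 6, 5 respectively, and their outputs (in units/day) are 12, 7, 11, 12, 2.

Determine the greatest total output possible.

This is a 0-1 knapsack instance.
Allowing fractional choices, the relaxed optimum would be about 36.1, but machines are indivisible.
planer + press + router + lathe: floor space 5 + 6 + 6 + 5 = 22 ≤ 23, output 12 + 7 + 12 + 2 = 33.
planer + press + router: floor space 5 + 6 + 6 = 17 ≤ 23, output 12 + 7 + 12 = 31.
Best is planer, press, router, and lathe with total output 33.

33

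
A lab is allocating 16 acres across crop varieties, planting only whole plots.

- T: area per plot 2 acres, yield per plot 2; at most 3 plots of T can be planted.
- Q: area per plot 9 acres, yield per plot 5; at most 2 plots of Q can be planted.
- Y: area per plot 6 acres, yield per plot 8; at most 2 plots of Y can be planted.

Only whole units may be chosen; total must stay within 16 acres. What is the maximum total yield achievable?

20

This is a bounded integer knapsack.
Y has the best ratio (8/6); taking only Y gives at most 2×8 = 16 (stopped by the area limit).
Mixing does better — 2×T and 2×Y: area 16 ≤ 16, yield 2·2 + 2·8 = 20.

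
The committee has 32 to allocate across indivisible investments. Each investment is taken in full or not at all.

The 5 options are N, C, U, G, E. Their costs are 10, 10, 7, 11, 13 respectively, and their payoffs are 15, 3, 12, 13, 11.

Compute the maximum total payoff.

Take N, U, and G: cost 10 + 7 + 11 = 28 ≤ 32, payoff 15 + 12 + 13 = 40.
No other feasible combination does better.

40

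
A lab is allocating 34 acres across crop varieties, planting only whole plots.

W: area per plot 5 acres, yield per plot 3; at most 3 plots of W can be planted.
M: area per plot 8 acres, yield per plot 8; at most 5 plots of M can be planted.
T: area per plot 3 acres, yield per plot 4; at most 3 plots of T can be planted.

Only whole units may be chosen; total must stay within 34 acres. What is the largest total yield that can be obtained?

3×M and 3×T: area 33 ≤ 34, yield 3·8 + 3·4 = 36.
3×M and 2×T: area 30 ≤ 34, yield 3·8 + 2·4 = 32.
Best is 36.

36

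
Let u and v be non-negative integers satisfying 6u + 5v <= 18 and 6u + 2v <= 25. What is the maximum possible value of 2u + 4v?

Relaxing integrality, the LP optimum is 14.40 at (u,v) = (0, 3.6), which is not an integer point.
(u,v)=(0,3): 6·0+5·3=15≤18, 6·0+2·3=6≤25, objective 12.
(u,v)=(1,2): 6·1+5·2=16≤18, 6·1+2·2=10≤25, objective 10.
(u,v)=(0,2): 6·0+5·2=10≤18, 6·0+2·2=4≤25, objective 8.
The best lattice point is (0,3), giving 12.

12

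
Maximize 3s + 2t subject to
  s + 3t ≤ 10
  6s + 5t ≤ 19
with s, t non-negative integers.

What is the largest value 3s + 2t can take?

9

(s,t)=(3,0): 1·3+3·0=3≤10, 6·3+5·0=18≤19, objective 9.
(s,t)=(2,1): 1·2+3·1=5≤10, 6·2+5·1=17≤19, objective 8.
The best lattice point is (3,0), giving 9.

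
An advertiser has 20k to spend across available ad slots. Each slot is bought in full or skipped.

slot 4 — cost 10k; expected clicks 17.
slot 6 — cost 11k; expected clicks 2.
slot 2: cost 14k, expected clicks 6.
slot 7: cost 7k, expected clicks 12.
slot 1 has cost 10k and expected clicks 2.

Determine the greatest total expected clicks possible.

Treat it as a binary knapsack problem.
Allowing fractional choices, the relaxed optimum would be about 30.3, but ad slots are indivisible.
slot 4 + slot 7: cost 10 + 7 = 17 ≤ 20, expected clicks 17 + 12 = 29.
slot 4: cost 10 ≤ 20, expected clicks 17.
slot 4 + slot 1: cost 10 + 10 = 20 ≤ 20, expected clicks 17 + 2 = 19.
Best is slot 4 and slot 7 with total expected clicks 29.

29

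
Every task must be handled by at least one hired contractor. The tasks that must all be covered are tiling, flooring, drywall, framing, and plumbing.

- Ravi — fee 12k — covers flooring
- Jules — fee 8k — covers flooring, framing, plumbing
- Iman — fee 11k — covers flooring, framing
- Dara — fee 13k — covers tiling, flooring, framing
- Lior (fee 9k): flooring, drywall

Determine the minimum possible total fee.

30

This is a weighted set-cover instance.
Choose Jules, Dara, and Lior: together they cover tiling, flooring, drywall, framing, plumbing — every task.
Total fee: 8 + 13 + 9 = 30.
No cover costs less than 30.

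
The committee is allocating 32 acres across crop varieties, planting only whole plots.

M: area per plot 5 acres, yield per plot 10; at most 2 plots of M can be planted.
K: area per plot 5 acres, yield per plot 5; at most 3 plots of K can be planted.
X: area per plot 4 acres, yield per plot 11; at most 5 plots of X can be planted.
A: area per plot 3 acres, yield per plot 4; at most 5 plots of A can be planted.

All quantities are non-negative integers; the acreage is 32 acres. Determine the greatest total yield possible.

2×M and 5×X: area 30 ≤ 32, yield 2·10 + 5·11 = 75.
1×M, 5×X, and 2×A: area 31 ≤ 32, yield 1·10 + 5·11 + 2·4 = 73.
Best is 75.

75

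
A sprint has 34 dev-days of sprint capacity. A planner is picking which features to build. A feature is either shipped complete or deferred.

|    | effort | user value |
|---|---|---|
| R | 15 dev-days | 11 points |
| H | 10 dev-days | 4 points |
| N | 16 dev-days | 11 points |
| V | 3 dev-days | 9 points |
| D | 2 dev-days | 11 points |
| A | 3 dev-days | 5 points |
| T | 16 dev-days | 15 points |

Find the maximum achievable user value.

Treat it as a binary knapsack problem.
V + D + A + T: effort 3 + 2 + 3 + 16 = 24 ≤ 34, user value 9 + 11 + 5 + 15 = 40.
H + V + D + A + T: effort 10 + 3 + 2 + 3 + 16 = 34 ≤ 34, user value 4 + 9 + 11 + 5 + 15 = 44.
Best is H, V, D, A, and T with total user value 44.

44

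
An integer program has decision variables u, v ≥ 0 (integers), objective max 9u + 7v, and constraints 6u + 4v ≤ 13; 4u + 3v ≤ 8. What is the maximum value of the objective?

(u,v)=(2,0): 6·2+4·0=12≤13, 4·2+3·0=8≤8, objective 18.
(u,v)=(1,1): 6·1+4·1=10≤13, 4·1+3·1=7≤8, objective 16.
(u,v)=(0,2): 6·0+4·2=8≤13, 4·0+3·2=6≤8, objective 14.
No feasible integer point exceeds 18.

18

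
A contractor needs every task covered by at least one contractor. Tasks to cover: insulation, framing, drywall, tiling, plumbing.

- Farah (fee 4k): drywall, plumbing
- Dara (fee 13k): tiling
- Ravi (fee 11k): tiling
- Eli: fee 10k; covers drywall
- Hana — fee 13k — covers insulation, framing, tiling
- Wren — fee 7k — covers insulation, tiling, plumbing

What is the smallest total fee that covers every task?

The greedy cost-per-new-task heuristic would pick Farah, Wren, and Hana for 24, but a cheaper cover exists.
Choose Farah and Hana: together they cover insulation, framing, drywall, tiling, plumbing — every task.
Total fee: 4 + 13 = 17.
No cover costs less than 17.

17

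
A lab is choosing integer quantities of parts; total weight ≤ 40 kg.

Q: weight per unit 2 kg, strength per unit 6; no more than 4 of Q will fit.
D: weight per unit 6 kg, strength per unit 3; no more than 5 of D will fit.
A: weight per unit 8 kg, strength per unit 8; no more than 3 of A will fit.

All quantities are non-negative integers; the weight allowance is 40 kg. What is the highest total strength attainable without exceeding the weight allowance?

Take 4×Q, 1×D, and 3×A: weight 38 ≤ 40, strength 4·6 + 1·3 + 3·8 = 51.
Q has the best ratio (6/2) and is taken to its limit of 4; remaining capacity is filled optimally with the others.

51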